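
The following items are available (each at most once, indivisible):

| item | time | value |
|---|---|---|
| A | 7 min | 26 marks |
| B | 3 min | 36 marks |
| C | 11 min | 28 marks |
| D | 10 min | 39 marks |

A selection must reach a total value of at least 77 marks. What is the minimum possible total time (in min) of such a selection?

20

Subsets with value ≥ 77, sorted by total time:
- A+B+D: time 20, value 101
- A+B+C: time 21, value 90
Minimum time: 20 min.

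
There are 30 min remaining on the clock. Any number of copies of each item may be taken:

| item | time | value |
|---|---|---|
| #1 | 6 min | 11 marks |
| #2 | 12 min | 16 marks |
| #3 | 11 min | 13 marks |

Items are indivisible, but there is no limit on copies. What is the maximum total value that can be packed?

55 marks

Best value-per-unit is #1 at 11/6, and filling with it alone uses time 5×6=30. No mix of the others beats 5×11 = 55.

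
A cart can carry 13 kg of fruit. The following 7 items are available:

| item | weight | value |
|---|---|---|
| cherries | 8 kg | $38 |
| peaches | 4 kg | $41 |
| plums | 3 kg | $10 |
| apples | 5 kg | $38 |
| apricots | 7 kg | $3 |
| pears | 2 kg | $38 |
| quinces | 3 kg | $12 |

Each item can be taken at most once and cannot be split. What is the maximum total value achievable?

$117

Check high-value combinations within 13 kg:
- peaches+apples+pears: weight 4+5+2=11, value 41+38+38=117
- peaches+plums+pears+quinces: weight 4+3+2+3=12, value 41+10+38+12=101
- plums+apples+pears+quinces: weight 3+5+2+3=13, value 10+38+38+12=98
Best: $117.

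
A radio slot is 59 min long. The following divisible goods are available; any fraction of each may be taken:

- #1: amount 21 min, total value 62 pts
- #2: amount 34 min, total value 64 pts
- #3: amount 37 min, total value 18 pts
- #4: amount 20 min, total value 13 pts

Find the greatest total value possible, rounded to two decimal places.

Take in order of value per unit:
- #1 (62/21 per unit): all 21 → value 62, running total 62.00
- #2 (64/34 per unit): all 34 → value 64, running total 126.00
- #4 (13/20 per unit): 4 of 20 → value 4×13/20 = 2.6000, running total 128.60
Total 128.60.

128.60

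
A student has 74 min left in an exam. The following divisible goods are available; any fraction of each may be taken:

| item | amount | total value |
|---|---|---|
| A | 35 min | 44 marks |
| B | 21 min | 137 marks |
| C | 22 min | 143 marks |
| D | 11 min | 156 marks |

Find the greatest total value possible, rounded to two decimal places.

Take in order of value per unit:
- D (156/11 per unit): all 11 → value 156, running total 156.00
- B (137/21 per unit): all 21 → value 137, running total 293.00
- C (143/22 per unit): all 22 → value 143, running total 436.00
- A (44/35 per unit): 20 of 35 → value 20×44/35 = 25.1429, running total 461.14
Total 461.14.

461.14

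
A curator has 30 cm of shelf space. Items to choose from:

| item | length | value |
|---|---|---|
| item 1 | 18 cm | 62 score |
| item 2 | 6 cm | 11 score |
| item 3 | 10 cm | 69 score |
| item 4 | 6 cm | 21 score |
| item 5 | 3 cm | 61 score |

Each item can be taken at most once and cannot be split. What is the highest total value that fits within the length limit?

162 score

Check high-value combinations within 30 cm:
- item 2+item 3+item 4+item 5: length 6+10+6+3=25, value 11+69+21+61=162
- item 3+item 4+item 5: length 10+6+3=19, value 69+21+61=151
- item 1+item 4+item 5: length 18+6+3=27, value 62+21+61=144
- item 2+item 3+item 5: length 6+10+3=19, value 11+69+61=141
- item 1+item 2+item 5: length 18+6+3=27, value 62+11+61=134
Best: 162 score.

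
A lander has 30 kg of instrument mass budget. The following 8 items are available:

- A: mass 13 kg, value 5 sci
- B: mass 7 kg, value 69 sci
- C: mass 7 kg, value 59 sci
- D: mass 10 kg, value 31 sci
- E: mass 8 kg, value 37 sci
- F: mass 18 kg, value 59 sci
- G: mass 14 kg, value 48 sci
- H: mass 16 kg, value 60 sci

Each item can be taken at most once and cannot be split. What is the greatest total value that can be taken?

188 sci

Check high-value combinations within 30 kg:
- B+C+H: mass 7+7+16=30, value 69+59+60=188
- B+C+G: mass 7+7+14=28, value 69+59+48=176
- B+C+E: mass 7+7+8=22, value 69+59+37=165
- B+C+D: mass 7+7+10=24, value 69+59+31=159
Best: 188 sci.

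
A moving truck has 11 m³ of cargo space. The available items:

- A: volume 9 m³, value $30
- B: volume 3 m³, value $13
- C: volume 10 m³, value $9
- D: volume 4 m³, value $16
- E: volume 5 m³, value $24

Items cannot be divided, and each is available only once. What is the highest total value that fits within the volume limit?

$40

This is a 0/1 knapsack; check combinations near the capacity.
- D+E: volume 4+5=9, value 16+24=40
- B+E: volume 3+5=8, value 13+24=37
- A: volume 9, value 30
- B+D: volume 3+4=7, value 13+16=29
Best: $40.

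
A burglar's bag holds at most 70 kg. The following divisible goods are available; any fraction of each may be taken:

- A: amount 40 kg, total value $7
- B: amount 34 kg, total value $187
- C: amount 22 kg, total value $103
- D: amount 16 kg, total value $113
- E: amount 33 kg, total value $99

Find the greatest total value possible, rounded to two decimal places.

Take in order of value per unit:
- D (113/16 per unit): all 16 → value 113, running total 113.00
- B (187/34 per unit): all 34 → value 187, running total 300.00
- C (103/22 per unit): 20 of 22 → value 20×103/22 = 93.6364, running total 393.64
Total 393.64.

393.64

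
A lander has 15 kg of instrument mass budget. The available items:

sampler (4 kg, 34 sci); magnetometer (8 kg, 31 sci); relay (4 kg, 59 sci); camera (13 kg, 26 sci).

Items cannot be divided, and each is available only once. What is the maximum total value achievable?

Check high-value combinations within 15 kg:
- sampler+relay: mass 4+4=8, value 34+59=93
- magnetometer+relay: mass 8+4=12, value 31+59=90
- sampler+magnetometer: mass 4+8=12, value 34+31=65
Best: 93 sci.

93 sci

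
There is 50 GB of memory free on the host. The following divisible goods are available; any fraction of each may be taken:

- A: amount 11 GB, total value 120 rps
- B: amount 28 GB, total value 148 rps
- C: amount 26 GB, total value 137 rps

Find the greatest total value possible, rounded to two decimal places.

Take in order of value per unit:
- A (120/11 per unit): all 11 → value 120, running total 120.00
- B (148/28 per unit): all 28 → value 148, running total 268.00
- C (137/26 per unit): 11 of 26 → value 11×137/26 = 57.9615, running total 325.96
Total 325.96.

325.96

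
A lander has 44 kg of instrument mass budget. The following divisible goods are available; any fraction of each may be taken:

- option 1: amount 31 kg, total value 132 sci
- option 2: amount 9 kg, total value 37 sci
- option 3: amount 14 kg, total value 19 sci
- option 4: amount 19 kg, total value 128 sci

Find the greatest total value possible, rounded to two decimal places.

234.45

Take in order of value per unit:
- option 4 (128/19 per unit): all 19 → value 128, running total 128.00
- option 1 (132/31 per unit): 25 of 31 → value 25×132/31 = 106.4516, running total 234.45
Total 234.45.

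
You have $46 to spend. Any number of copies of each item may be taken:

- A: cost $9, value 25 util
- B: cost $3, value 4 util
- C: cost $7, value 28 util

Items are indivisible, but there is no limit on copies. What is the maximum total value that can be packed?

172 util

Best value-per-unit is C at 28/7; filling with it alone gives 6×28 = 168.
Optimal mix: 1×B + 6×C → cost 45, value 172.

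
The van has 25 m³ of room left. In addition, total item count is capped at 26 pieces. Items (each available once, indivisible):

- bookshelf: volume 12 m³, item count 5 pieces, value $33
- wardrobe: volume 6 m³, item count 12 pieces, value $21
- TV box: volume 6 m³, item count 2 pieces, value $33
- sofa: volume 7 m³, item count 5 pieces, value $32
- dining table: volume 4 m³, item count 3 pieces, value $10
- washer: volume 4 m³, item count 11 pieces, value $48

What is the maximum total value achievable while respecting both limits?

Feasible sets respecting both limits:
- TV box+sofa+dining table+washer: volume 21, item count 21, value 123
- bookshelf+TV box+washer: volume 22, item count 18, value 114
- bookshelf+sofa+washer: volume 23, item count 21, value 113
- TV box+sofa+washer: volume 17, item count 18, value 113
Best: $123.

$123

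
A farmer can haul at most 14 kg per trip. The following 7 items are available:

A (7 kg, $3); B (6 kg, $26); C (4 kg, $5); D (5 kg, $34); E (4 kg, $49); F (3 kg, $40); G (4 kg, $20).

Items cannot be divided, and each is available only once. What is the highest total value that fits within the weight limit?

Check high-value combinations within 14 kg:
- D+E+F: weight 5+4+3=12, value 34+49+40=123
- B+E+F: weight 6+4+3=13, value 26+49+40=115
- E+F+G: weight 4+3+4=11, value 49+40+20=109
Best: $123.

$123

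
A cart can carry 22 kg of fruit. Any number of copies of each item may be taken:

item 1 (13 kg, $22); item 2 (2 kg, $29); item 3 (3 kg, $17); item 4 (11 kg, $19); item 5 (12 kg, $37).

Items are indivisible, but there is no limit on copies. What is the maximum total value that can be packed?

$319

Best value-per-unit is item 2 at 29/2, and filling with it alone uses weight 11×2=22. No mix of the others beats 11×29 = 319.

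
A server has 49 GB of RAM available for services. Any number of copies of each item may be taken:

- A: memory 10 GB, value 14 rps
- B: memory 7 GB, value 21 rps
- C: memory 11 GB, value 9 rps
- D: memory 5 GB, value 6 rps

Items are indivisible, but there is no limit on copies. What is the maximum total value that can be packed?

147 rps

Best value-per-unit is B at 21/7, and filling with it alone uses memory 7×7=49. No mix of the others beats 7×21 = 147.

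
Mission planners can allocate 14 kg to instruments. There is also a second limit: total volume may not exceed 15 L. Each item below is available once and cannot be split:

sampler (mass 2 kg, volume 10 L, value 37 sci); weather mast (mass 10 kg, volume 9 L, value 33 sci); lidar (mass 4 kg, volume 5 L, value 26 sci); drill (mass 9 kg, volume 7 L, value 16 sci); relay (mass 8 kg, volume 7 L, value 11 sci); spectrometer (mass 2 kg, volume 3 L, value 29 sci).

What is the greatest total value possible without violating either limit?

66 sci

Feasible sets respecting both limits:
- sampler+spectrometer: mass 4, volume 13, value 66
- lidar+relay+spectrometer: mass 14, volume 15, value 66
- sampler+lidar: mass 6, volume 15, value 63
- weather mast+spectrometer: mass 12, volume 12, value 62
Best: 66 sci.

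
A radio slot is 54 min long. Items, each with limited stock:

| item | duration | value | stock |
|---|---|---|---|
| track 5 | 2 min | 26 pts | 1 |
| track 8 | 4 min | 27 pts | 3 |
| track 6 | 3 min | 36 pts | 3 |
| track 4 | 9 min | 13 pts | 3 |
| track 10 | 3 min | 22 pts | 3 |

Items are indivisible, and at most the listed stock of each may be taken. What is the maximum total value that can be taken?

307 pts

Top feasible selections:
- 1×track 5 + 3×track 8 + 3×track 6 + 2×track 4 + 3×track 10: duration 50, value 307
- 1×track 5 + 3×track 8 + 3×track 6 + 1×track 4 + 3×track 10: duration 41, value 294
- 1×track 5 + 3×track 8 + 3×track 6 + 2×track 4 + 2×track 10: duration 47, value 285
Best: 307 pts.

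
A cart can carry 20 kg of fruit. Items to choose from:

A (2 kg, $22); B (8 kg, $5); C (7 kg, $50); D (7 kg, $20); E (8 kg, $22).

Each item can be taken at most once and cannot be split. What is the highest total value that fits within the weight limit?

Check high-value combinations within 20 kg:
- A+C+E: weight 2+7+8=17, value 22+50+22=94
- A+C+D: weight 2+7+7=16, value 22+50+20=92
- A+B+C: weight 2+8+7=17, value 22+5+50=77
- A+C: weight 2+7=9, value 22+50=72
- C+E: weight 7+8=15, value 50+22=72
Best: $94.

$94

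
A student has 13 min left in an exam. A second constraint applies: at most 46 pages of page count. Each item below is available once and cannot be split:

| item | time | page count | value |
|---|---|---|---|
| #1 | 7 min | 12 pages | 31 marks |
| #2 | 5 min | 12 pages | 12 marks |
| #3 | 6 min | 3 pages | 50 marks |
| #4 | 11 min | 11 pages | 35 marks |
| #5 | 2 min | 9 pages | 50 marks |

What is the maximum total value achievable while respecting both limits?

Feasible sets respecting both limits:
- #2+#3+#5: time 13, page count 24, value 112
- #3+#5: time 8, page count 12, value 100
- #4+#5: time 13, page count 20, value 85
Best: 112 marks.

112 marks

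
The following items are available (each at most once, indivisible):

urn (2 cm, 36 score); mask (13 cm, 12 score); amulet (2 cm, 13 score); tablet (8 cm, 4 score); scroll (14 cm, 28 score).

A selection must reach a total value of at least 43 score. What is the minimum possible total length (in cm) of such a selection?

4

Subsets with value ≥ 43, sorted by total length:
- urn+amulet: length 4, value 49
- urn+amulet+tablet: length 12, value 53
- urn+mask: length 15, value 48
Minimum length: 4 cm.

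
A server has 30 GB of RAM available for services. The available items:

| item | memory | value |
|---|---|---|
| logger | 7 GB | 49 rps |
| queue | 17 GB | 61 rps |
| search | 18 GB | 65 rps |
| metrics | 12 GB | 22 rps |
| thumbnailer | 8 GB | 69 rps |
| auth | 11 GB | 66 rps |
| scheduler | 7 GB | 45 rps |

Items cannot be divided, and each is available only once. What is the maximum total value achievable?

Check high-value combinations within 30 GB:
- logger+thumbnailer+auth: memory 7+8+11=26, value 49+69+66=184
- thumbnailer+auth+scheduler: memory 8+11+7=26, value 69+66+45=180
- logger+thumbnailer+scheduler: memory 7+8+7=22, value 49+69+45=163
Best: 184 rps.

184 rps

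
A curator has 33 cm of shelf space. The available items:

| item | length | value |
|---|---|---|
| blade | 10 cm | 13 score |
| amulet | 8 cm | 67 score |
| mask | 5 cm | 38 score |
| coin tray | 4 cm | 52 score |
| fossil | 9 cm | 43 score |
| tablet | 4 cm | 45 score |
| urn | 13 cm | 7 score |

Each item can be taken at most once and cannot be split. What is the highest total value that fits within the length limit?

245 score

Check high-value combinations within 33 cm:
- amulet+mask+coin tray+fossil+tablet: length 8+5+4+9+4=30, value 67+38+52+43+45=245
- blade+amulet+mask+coin tray+tablet: length 10+8+5+4+4=31, value 13+67+38+52+45=215
- amulet+coin tray+fossil+tablet: length 8+4+9+4=25, value 67+52+43+45=207
- amulet+mask+coin tray+tablet: length 8+5+4+4=21, value 67+38+52+45=202
- amulet+mask+coin tray+fossil: length 8+5+4+9=26, value 67+38+52+43=200
Best: 245 score.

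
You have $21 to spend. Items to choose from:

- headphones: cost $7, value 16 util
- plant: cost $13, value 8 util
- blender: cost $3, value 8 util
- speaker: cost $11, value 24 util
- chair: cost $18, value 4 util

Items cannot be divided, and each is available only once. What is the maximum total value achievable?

48 util

This is a 0/1 knapsack; check combinations near the capacity.
- headphones+blender+speaker: cost 7+3+11=21, value 16+8+24=48
- headphones+speaker: cost 7+11=18, value 16+24=40
- blender+speaker: cost 3+11=14, value 8+24=32
- headphones+blender: cost 7+3=10, value 16+8=24
- speaker: cost 11, value 24
Best: 48 util.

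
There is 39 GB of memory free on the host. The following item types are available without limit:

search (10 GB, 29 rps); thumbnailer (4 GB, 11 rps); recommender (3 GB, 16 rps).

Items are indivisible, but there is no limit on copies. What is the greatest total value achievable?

208 rps

Best value-per-unit is recommender at 16/3, and filling with it alone uses memory 13×3=39. No mix of the others beats 13×16 = 208.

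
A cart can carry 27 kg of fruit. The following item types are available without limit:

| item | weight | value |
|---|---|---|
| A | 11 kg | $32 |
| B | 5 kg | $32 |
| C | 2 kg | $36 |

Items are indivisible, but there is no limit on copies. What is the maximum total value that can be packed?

$468

Best value-per-unit is C at 36/2, and filling with it alone uses weight 13×2=26. No mix of the others beats 13×36 = 468.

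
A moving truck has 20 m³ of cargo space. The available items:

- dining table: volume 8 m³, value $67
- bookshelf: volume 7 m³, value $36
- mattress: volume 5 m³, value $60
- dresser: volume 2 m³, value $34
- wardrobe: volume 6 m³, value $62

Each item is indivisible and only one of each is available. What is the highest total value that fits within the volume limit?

$192

Check high-value combinations within 20 m³:
- bookshelf+mattress+dresser+wardrobe: volume 7+5+2+6=20, value 36+60+34+62=192
- dining table+mattress+wardrobe: volume 8+5+6=19, value 67+60+62=189
- dining table+dresser+wardrobe: volume 8+2+6=16, value 67+34+62=163
- dining table+bookshelf+mattress: volume 8+7+5=20, value 67+36+60=163
Best: $192.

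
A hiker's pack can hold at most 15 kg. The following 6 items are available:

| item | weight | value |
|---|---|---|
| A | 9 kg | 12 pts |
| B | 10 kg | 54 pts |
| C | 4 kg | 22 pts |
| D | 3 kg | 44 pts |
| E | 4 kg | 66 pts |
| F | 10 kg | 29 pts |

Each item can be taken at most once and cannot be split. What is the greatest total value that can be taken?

Check high-value combinations within 15 kg:
- C+D+E: weight 4+3+4=11, value 22+44+66=132
- B+E: weight 10+4=14, value 54+66=120
- D+E: weight 3+4=7, value 44+66=110
- B+D: weight 10+3=13, value 54+44=98
- E+F: weight 4+10=14, value 66+29=95
Best: 132 pts.

132 pts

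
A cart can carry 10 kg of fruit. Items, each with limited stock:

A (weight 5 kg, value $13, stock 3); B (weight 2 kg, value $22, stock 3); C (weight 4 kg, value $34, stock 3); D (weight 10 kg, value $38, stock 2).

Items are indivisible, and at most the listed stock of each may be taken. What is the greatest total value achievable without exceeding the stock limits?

$100

Top feasible selections:
- 3×B + 1×C: weight 10, value 100
- 1×B + 2×C: weight 10, value 90
- 2×B + 1×C: weight 8, value 78
Best: $100.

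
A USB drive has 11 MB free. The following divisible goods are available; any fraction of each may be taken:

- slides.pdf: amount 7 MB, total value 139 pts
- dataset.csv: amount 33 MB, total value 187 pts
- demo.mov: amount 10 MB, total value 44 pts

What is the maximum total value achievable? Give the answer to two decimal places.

161.67

Take in order of value per unit:
- slides.pdf (139/7 per unit): all 7 → value 139, running total 139.00
- dataset.csv (187/33 per unit): 4 of 33 → value 4×187/33 = 22.6667, running total 161.67
Total 161.67.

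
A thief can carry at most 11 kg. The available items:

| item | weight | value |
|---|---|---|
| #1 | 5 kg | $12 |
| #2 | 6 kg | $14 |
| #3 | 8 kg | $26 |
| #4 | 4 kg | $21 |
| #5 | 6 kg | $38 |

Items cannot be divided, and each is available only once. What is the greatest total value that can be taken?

$59

Check high-value combinations within 11 kg:
- #4+#5: weight 4+6=10, value 21+38=59
- #1+#5: weight 5+6=11, value 12+38=50
- #5: weight 6, value 38
Best: $59.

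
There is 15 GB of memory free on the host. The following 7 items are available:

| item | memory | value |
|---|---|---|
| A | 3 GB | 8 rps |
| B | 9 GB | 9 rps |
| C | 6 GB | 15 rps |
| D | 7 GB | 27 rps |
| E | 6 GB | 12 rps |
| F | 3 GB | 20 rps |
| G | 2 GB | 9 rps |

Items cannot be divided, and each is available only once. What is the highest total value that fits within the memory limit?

Check high-value combinations within 15 GB:
- A+D+F+G: memory 3+7+3+2=15, value 8+27+20+9=64
- D+F+G: memory 7+3+2=12, value 27+20+9=56
- A+D+F: memory 3+7+3=13, value 8+27+20=55
- A+C+F+G: memory 3+6+3+2=14, value 8+15+20+9=52
Best: 64 rps.

64 rps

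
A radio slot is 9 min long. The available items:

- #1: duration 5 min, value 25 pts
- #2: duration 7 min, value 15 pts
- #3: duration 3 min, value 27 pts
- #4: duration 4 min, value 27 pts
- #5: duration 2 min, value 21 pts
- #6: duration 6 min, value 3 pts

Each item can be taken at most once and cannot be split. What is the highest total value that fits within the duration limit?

75 pts

This is a 0/1 knapsack; check combinations near the capacity.
- #3+#4+#5: duration 3+4+2=9, value 27+27+21=75
- #3+#4: duration 3+4=7, value 27+27=54
- #1+#3: duration 5+3=8, value 25+27=52
Best: 75 pts.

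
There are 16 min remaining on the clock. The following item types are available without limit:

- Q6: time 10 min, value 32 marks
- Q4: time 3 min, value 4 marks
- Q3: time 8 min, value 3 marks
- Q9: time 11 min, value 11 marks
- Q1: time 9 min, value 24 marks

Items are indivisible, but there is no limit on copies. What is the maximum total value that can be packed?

40 marks

Best value-per-unit is Q6 at 32/10; filling with it alone gives 1×32 = 32.
Optimal mix: 1×Q6 + 2×Q4 → time 16, value 40.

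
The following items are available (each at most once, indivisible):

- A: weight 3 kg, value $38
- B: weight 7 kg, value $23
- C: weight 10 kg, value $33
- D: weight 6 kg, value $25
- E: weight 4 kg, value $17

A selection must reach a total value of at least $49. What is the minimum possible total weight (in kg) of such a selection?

7

Subsets with value ≥ 49, sorted by total weight:
- A+E: weight 7, value 55
- A+D: weight 9, value 63
Minimum weight: 7 kg.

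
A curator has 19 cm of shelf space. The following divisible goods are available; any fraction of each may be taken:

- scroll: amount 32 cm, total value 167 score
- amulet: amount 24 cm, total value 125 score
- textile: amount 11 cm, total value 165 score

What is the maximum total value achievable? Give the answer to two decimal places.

206.75

Take in order of value per unit:
- textile (165/11 per unit): all 11 → value 165, running total 165.00
- scroll (167/32 per unit): 8 of 32 → value 8×167/32 = 41.7500, running total 206.75
Total 206.75.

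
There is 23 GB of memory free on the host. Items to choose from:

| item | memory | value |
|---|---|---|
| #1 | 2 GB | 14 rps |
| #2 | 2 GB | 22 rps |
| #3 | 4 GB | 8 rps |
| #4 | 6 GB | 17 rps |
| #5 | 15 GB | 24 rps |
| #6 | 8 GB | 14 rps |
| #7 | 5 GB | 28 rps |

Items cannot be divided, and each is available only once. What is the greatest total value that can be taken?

Check high-value combinations within 23 GB:
- #1+#2+#4+#6+#7: memory 2+2+6+8+5=23, value 14+22+17+14+28=95
- #1+#2+#3+#4+#7: memory 2+2+4+6+5=19, value 14+22+8+17+28=89
- #1+#2+#3+#6+#7: memory 2+2+4+8+5=21, value 14+22+8+14+28=86
- #1+#2+#4+#7: memory 2+2+6+5=15, value 14+22+17+28=81
- #2+#4+#6+#7: memory 2+6+8+5=21, value 22+17+14+28=81
Best: 95 rps.

95 rps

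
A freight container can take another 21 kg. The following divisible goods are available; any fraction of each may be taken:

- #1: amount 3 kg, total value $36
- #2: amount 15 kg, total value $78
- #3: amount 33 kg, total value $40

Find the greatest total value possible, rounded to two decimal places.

Take in order of value per unit:
- #1 (36/3 per unit): all 3 → value 36, running total 36.00
- #2 (78/15 per unit): all 15 → value 78, running total 114.00
- #3 (40/33 per unit): 3 of 33 → value 3×40/33 = 3.6364, running total 117.64
Total 117.64.

117.64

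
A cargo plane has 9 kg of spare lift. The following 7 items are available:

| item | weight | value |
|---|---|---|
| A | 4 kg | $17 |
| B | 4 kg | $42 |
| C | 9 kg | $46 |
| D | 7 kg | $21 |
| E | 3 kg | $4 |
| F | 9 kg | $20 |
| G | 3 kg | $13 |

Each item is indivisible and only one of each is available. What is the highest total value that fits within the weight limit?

This is a 0/1 knapsack; check combinations near the capacity.
- A+B: weight 4+4=8, value 17+42=59
- B+G: weight 4+3=7, value 42+13=55
- B+E: weight 4+3=7, value 42+4=46
Best: $59.

$59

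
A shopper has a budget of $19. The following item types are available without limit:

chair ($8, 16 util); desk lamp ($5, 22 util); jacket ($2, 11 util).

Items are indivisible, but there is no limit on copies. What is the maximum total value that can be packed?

99 util

Best value-per-unit is jacket at 11/2; filling with it alone gives 9×11 = 99.
Optimal mix: 1×desk lamp + 7×jacket → cost 19, value 99.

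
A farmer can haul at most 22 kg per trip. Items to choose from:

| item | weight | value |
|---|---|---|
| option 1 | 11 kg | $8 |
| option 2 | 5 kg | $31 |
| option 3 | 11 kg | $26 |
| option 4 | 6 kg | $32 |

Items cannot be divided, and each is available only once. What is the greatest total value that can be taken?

This is a 0/1 knapsack; check combinations near the capacity.
- option 2+option 3+option 4: weight 5+11+6=22, value 31+26+32=89
- option 1+option 2+option 4: weight 11+5+6=22, value 8+31+32=71
- option 2+option 4: weight 5+6=11, value 31+32=63
- option 3+option 4: weight 11+6=17, value 26+32=58
- option 2+option 3: weight 5+11=16, value 31+26=57
Best: $89.

$89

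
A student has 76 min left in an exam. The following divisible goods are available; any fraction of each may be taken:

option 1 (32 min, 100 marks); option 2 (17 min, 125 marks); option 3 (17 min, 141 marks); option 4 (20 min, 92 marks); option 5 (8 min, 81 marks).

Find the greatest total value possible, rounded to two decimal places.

482.75

Take in order of value per unit:
- option 5 (81/8 per unit): all 8 → value 81, running total 81.00
- option 3 (141/17 per unit): all 17 → value 141, running total 222.00
- option 2 (125/17 per unit): all 17 → value 125, running total 347.00
- option 4 (92/20 per unit): all 20 → value 92, running total 439.00
- option 1 (100/32 per unit): 14 of 32 → value 14×100/32 = 43.7500, running total 482.75
Total 482.75.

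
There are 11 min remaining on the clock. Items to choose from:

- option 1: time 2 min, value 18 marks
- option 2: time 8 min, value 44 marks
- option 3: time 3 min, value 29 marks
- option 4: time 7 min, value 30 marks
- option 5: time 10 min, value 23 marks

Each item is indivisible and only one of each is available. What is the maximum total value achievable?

Check high-value combinations within 11 min:
- option 2+option 3: time 8+3=11, value 44+29=73
- option 1+option 2: time 2+8=10, value 18+44=62
- option 3+option 4: time 3+7=10, value 29+30=59
- option 1+option 4: time 2+7=9, value 18+30=48
- option 1+option 3: time 2+3=5, value 18+29=47
Best: 73 marks.

73 marks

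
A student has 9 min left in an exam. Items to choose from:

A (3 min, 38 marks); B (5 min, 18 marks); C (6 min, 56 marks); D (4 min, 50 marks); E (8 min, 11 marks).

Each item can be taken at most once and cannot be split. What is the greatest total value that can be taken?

94 marks

This is a 0/1 knapsack; check combinations near the capacity.
- A+C: time 3+6=9, value 38+56=94
- A+D: time 3+4=7, value 38+50=88
- B+D: time 5+4=9, value 18+50=68
- C: time 6, value 56
Best: 94 marks.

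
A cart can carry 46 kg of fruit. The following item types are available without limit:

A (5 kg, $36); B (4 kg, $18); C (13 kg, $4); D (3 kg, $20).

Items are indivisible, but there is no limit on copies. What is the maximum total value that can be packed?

Best value-per-unit is A at 36/5; filling with it alone gives 9×36 = 324.
Optimal mix: 8×A + 2×D → weight 46, value 328.

$328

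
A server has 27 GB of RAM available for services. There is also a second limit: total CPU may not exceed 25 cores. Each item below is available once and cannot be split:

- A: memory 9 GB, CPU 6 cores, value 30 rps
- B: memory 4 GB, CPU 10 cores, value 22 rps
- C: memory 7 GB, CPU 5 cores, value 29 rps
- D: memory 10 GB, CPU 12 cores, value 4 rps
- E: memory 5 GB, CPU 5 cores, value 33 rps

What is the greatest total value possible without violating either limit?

92 rps

Feasible sets respecting both limits:
- A+C+E: memory 21, CPU 16, value 92
- A+B+E: memory 18, CPU 21, value 85
- B+C+E: memory 16, CPU 20, value 84
Best: 92 rps.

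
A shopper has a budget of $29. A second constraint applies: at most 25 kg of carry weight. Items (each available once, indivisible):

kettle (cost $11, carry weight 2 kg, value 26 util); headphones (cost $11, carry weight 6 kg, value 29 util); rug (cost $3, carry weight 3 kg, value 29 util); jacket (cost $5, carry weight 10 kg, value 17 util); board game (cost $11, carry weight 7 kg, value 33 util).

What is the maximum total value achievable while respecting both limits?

Feasible sets respecting both limits:
- headphones+rug+board game: cost 25, carry weight 16, value 91
- kettle+rug+board game: cost 25, carry weight 12, value 88
- kettle+headphones+rug: cost 25, carry weight 11, value 84
Best: 91 util.

91 util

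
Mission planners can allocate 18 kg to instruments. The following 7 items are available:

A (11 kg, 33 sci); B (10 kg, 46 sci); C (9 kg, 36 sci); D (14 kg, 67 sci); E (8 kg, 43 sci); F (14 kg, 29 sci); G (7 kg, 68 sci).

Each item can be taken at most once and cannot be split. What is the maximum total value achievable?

114 sci

Check high-value combinations within 18 kg:
- B+G: mass 10+7=17, value 46+68=114
- E+G: mass 8+7=15, value 43+68=111
- C+G: mass 9+7=16, value 36+68=104
- A+G: mass 11+7=18, value 33+68=101
Best: 114 sci.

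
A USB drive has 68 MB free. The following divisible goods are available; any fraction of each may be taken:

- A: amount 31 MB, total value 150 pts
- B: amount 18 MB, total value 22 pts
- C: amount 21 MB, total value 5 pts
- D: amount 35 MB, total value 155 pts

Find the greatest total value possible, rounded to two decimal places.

Take in order of value per unit:
- A (150/31 per unit): all 31 → value 150, running total 150.00
- D (155/35 per unit): all 35 → value 155, running total 305.00
- B (22/18 per unit): 2 of 18 → value 2×22/18 = 2.4444, running total 307.44
Total 307.44.

307.44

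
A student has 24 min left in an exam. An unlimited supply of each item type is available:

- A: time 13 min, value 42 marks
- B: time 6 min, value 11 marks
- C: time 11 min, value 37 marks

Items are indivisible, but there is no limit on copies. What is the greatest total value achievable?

79 marks

Best value-per-unit is C at 37/11; filling with it alone gives 2×37 = 74.
Optimal mix: 1×A + 1×C → time 24, value 79.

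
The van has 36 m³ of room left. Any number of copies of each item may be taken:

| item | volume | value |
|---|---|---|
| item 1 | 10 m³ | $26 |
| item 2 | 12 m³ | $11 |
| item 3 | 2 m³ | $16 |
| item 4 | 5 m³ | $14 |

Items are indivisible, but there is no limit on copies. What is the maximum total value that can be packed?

$288

Best value-per-unit is item 3 at 16/2, and filling with it alone uses volume 18×2=36. No mix of the others beats 18×16 = 288.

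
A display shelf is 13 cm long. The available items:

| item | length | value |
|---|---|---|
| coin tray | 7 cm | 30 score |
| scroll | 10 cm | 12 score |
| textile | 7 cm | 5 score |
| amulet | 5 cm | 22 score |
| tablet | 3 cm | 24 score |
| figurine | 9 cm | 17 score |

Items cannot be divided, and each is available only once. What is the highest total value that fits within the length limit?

54 score

This is a 0/1 knapsack; check combinations near the capacity.
- coin tray+tablet: length 7+3=10, value 30+24=54
- coin tray+amulet: length 7+5=12, value 30+22=52
- amulet+tablet: length 5+3=8, value 22+24=46
- tablet+figurine: length 3+9=12, value 24+17=41
Best: 54 score.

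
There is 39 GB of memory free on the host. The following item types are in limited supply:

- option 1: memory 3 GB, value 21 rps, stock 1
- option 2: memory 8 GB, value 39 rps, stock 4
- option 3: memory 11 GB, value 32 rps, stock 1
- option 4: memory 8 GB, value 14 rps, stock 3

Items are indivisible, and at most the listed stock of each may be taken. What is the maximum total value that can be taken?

177 rps

Best selections within memory 39 and stock limits:
- 1×option 1 + 4×option 2: memory 35, value 177
- 1×option 1 + 3×option 2 + 1×option 3: memory 38, value 170
- 4×option 2: memory 32, value 156
Best: 177 rps.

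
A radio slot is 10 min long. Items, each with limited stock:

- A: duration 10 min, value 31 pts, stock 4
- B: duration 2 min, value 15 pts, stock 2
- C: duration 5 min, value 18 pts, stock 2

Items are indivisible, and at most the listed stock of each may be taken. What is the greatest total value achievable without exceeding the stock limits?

Top feasible selections:
- 2×B + 1×C: duration 9, value 48
- 2×C: duration 10, value 36
Best: 48 pts.

48 pts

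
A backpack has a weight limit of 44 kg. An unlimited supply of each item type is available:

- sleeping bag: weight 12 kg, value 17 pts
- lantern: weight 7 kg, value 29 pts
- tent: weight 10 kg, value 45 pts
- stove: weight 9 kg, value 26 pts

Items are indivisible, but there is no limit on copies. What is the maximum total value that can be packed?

Best value-per-unit is tent at 45/10; filling with it alone gives 4×45 = 180.
Optimal mix: 2×lantern + 3×tent → weight 44, value 193.

193 pts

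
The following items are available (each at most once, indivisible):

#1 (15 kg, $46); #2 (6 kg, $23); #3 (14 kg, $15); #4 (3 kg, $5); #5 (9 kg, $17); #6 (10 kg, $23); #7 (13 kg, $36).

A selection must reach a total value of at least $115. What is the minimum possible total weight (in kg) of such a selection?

43

Subsets with value ≥ 115, sorted by total weight:
- #1+#2+#5+#7: weight 43, value 122
- #1+#2+#6+#7: weight 44, value 128
- #1+#2+#4+#5+#7: weight 46, value 127
Minimum weight: 43 kg.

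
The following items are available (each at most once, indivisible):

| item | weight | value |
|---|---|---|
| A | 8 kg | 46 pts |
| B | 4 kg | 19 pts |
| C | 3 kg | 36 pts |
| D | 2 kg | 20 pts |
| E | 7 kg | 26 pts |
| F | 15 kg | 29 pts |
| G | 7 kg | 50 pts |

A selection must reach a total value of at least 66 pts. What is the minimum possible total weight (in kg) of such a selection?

9

Subsets with value ≥ 66, sorted by total weight:
- B+C+D: weight 9, value 75
- D+G: weight 9, value 70
Minimum weight: 9 kg.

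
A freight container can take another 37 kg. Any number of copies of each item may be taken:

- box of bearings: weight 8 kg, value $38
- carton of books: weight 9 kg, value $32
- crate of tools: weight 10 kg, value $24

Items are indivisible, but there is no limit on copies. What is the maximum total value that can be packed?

$152

Best value-per-unit is box of bearings at 38/8, and filling with it alone uses weight 4×8=32. No mix of the others beats 4×38 = 152.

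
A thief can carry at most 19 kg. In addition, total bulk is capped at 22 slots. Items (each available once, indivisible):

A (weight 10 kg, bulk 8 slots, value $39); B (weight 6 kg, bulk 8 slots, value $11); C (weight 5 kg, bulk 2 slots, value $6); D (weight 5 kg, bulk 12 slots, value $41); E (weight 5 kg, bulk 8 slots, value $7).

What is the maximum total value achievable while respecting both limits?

$80

Feasible sets respecting both limits:
- A+D: weight 15, bulk 20, value 80
- B+C+D: weight 16, bulk 22, value 58
- C+D+E: weight 15, bulk 22, value 54
- B+D: weight 11, bulk 20, value 52
Best: $80.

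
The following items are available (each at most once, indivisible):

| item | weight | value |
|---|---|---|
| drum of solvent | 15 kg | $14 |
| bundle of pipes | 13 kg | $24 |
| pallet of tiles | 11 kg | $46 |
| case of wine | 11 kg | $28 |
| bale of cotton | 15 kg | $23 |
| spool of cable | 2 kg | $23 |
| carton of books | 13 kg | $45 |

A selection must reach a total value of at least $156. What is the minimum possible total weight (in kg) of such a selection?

50

Subsets with value ≥ 156, sorted by total weight:
- bundle of pipes+pallet of tiles+case of wine+spool of cable+carton of books: weight 50, value 166
- pallet of tiles+case of wine+bale of cotton+spool of cable+carton of books: weight 52, value 165
Minimum weight: 50 kg.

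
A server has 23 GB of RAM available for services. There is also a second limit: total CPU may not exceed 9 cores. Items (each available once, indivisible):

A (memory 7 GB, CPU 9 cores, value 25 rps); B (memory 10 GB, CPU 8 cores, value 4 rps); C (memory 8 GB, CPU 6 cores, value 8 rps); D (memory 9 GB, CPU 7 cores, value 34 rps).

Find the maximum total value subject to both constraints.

Feasible sets respecting both limits:
- D: memory 9, CPU 7, value 34
- A: memory 7, CPU 9, value 25
- C: memory 8, CPU 6, value 8
- B: memory 10, CPU 8, value 4
Best: 34 rps.

34 rps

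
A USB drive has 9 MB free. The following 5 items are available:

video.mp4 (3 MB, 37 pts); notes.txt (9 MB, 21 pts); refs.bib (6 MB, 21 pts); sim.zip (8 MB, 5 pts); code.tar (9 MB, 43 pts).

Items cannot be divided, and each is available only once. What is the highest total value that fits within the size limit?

58 pts

Check high-value combinations within 9 MB:
- video.mp4+refs.bib: size 3+6=9, value 37+21=58
- code.tar: size 9, value 43
- video.mp4: size 3, value 37
Best: 58 pts.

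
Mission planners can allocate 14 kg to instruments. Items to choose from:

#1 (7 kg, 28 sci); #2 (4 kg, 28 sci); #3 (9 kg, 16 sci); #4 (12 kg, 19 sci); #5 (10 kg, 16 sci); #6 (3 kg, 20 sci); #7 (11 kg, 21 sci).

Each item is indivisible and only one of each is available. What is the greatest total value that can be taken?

76 sci

Check high-value combinations within 14 kg:
- #1+#2+#6: mass 7+4+3=14, value 28+28+20=76
- #1+#2: mass 7+4=11, value 28+28=56
- #2+#6: mass 4+3=7, value 28+20=48
Best: 76 sci.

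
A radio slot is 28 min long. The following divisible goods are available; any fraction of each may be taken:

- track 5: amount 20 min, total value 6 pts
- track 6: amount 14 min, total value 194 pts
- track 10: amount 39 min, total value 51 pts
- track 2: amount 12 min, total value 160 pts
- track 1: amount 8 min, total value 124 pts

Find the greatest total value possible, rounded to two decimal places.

398.00

Take in order of value per unit:
- track 1 (124/8 per unit): all 8 → value 124, running total 124.00
- track 6 (194/14 per unit): all 14 → value 194, running total 318.00
- track 2 (160/12 per unit): 6 of 12 → value 6×160/12 = 80.0000, running total 398.00
Total 398.00.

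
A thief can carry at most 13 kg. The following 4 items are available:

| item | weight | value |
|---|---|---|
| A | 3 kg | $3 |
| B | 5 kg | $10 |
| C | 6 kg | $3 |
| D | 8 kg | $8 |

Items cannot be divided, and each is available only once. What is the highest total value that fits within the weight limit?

This is a 0/1 knapsack; check combinations near the capacity.
- B+D: weight 5+8=13, value 10+8=18
- A+B: weight 3+5=8, value 3+10=13
- B+C: weight 5+6=11, value 10+3=13
- A+D: weight 3+8=11, value 3+8=11
- B: weight 5, value 10
Best: $18.

$18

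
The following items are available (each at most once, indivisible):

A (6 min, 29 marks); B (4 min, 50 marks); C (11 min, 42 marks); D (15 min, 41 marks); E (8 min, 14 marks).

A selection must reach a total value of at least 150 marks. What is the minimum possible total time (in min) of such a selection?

36

Subsets with value ≥ 150, sorted by total time:
- A+B+C+D: time 36, value 162
- A+B+C+D+E: time 44, value 176
Minimum time: 36 min.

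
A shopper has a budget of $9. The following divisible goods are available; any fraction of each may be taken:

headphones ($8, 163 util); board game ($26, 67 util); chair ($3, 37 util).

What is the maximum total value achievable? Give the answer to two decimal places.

175.33

Take in order of value per unit:
- headphones (163/8 per unit): all 8 → value 163, running total 163.00
- chair (37/3 per unit): 1 of 3 → value 1×37/3 = 12.3333, running total 175.33
Total 175.33.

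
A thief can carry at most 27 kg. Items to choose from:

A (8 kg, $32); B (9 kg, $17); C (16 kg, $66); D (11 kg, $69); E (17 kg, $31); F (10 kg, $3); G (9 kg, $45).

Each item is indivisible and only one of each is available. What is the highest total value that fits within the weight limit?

$135

Check high-value combinations within 27 kg:
- C+D: weight 16+11=27, value 66+69=135
- D+G: weight 11+9=20, value 69+45=114
- C+G: weight 16+9=25, value 66+45=111
- A+D: weight 8+11=19, value 32+69=101
- A+C: weight 8+16=24, value 32+66=98
Best: $135.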